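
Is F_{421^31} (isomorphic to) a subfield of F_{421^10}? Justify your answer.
No: F_{421^31} is not a subfield of F_{421^10}

F_{p^m} embeds in F_{p^n} iff m | n. Here 31 ∤ 10 (since 10 = 0·31 + 10 with remainder 10 ≠ 0), so F_{421^31} is not a subfield of F_{421^10}. Equivalently: if it were, the tower law would give 31 = [F_{421^31}:F_421] dividing [F_{421^10}:F_421] = 10, contradiction.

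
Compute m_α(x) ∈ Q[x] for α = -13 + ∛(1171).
m_α(x) = x^3 + 39x^2 + 507x + 1026

Set β = α + 13 = ∛(1171), so β^3 = 1171. Then (α + 13)^3 - 1171 = 0, i.e. α is a root of g(x) = (x + 13)^3 - 1171 = x^3 + 39x^2 + 507x + 1026. Since g(x) = h(x + 13) where h(x) = x^3 - 1171, and h is irreducible over Q (because 1171 is not a perfect cube, so h has no rational root, and a monic cubic with no rational root is irreducible), g is also irreducible (irreducibility is preserved under the substitution x → x + 13). Hence m_α(x) = x^3 + 39x^2 + 507x + 1026.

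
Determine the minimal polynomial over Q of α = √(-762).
m_α(x) = x^2 + 762

α satisfies α^2 + 762 = 0, so x^2 + 762 annihilates α. Since d = -762 is squarefree and ≠ 1, it is not a perfect square in Q, so x^2 + 762 has no rational root and is therefore irreducible over Q (a degree-2 polynomial over a field is irreducible iff it has no root). Hence m_α(x) = x^2 + 762.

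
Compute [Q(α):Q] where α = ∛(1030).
[Q(α):Q] = 3

The minimal polynomial of α is x^3 - 1030, irreducible over Q since 1030 is not a perfect cube (so x^3 - 1030 has no rational root). Hence [Q(α):Q] = deg(m_α) = 3.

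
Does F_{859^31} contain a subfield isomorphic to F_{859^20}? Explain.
No: F_{859^20} is not a subfield of F_{859^31}

F_{p^m} embeds in F_{p^n} iff m | n. Here 20 ∤ 31 (since 31 = 1·20 + 11 with remainder 11 ≠ 0), so F_{859^20} is not a subfield of F_{859^31}. Equivalently: if it were, the tower law would give 20 = [F_{859^20}:F_859] dividing [F_{859^31}:F_859] = 31, contradiction.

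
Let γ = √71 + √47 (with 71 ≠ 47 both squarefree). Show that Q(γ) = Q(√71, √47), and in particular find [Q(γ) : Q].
[Q(γ) : Q] = 4 (equivalently, Q(γ) = Q(√71, √47))

Obviously Q(γ) ⊆ Q(√71, √47), and [Q(√71, √47):Q] = 4 (since 71, 47 are distinct squarefree integers > 1 with 3337 not a perfect square). To show equality we compute the minimal polynomial of γ. From γ = √71 + √47: γ^2 = 71 + 2√(3337) + 47 = 118 + 2√(3337), so γ^2 - 118 = 2√(3337); squaring, (γ^2 - 118)^2 = 4·3337, i.e. γ^4 - 236γ^2 + 13924 - 13348 = 0, i.e. γ^4 - 236γ^2 + 576 = 0. So γ is a root of x^4 - 236x^2 + 576. This polynomial is irreducible over Q: it has no rational root (each ±√71 ± √47 is irrational), and any factorization into two quadratics over Q would force √(3337) ∈ Q (pairing opposite roots) or √71, √47 ∈ Q (other pairings), all impossible. Hence [Q(γ):Q] = 4 = [Q(√71, √47):Q], so Q(γ) = Q(√71, √47).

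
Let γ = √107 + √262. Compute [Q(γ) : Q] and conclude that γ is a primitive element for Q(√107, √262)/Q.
[Q(γ) : Q] = 4 (equivalently, Q(γ) = Q(√107, √262))

Obviously Q(γ) ⊆ Q(√107, √262), and [Q(√107, √262):Q] = 4 (since 107, 262 are distinct squarefree integers > 1 with 28034 not a perfect square). To show equality we compute the minimal polynomial of γ. From γ = √107 + √262: γ^2 = 107 + 2√(28034) + 262 = 369 + 2√(28034), so γ^2 - 369 = 2√(28034); squaring, (γ^2 - 369)^2 = 4·28034, i.e. γ^4 - 738γ^2 + 136161 - 112136 = 0, i.e. γ^4 - 738γ^2 + 24025 = 0. So γ is a root of x^4 - 738x^2 + 24025. This polynomial is irreducible over Q: it has no rational root (each ±√107 ± √262 is irrational), and any factorization into two quadratics over Q would force √(28034) ∈ Q (pairing opposite roots) or √107, √262 ∈ Q (other pairings), all impossible. Hence [Q(γ):Q] = 4 = [Q(√107, √262):Q], so Q(γ) = Q(√107, √262).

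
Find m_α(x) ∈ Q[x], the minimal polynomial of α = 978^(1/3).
m_α(x) = x^3 - 978

α satisfies α^3 = 978, so x^3 - 978 annihilates α. By the rational root test, a rational root p/q (in lowest terms) of x^3 - 978 would satisfy p^3 = 978 q^3, forcing q = 1 and p^3 = 978; but 978 is not a perfect cube, contradiction. A monic cubic over Q with no rational root is irreducible (any nontrivial factorization would include a linear factor). Hence x^3 - 978 is the minimal polynomial of α, and in particular [Q(α):Q] = 3.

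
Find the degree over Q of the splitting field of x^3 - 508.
[K : Q] = 6

The roots of x^3 - 508 are ∛508, ω∛508, ω^2∛508 where ω = e^(2πi/3) is a primitive cube root of unity, so K = Q(∛508, ω). Now [Q(∛508):Q] = 3 (since 508 is not a perfect cube, x^3 - 508 is irreducible) and [Q(ω):Q] = 2. Both 2 and 3 divide [K:Q], and [K:Q] ≤ 3·2 = 6, so [K:Q] = 6. (Equivalently: Q(∛508) ⊂ R but ω ∉ R, so [K : Q(∛508)] = 2.)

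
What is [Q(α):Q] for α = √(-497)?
[Q(α):Q] = 2

[Q(α):Q] equals the degree of the minimal polynomial of α. Here α^2 = -497 and x^2 + 497 is irreducible (d = -497 is squarefree, ≠ 1, hence not a square), so deg(m_α) = 2. Thus [Q(α):Q] = 2.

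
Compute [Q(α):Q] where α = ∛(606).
[Q(α):Q] = 3

The minimal polynomial of α is x^3 - 606, irreducible over Q since 606 is not a perfect cube (so x^3 - 606 has no rational root). Hence [Q(α):Q] = deg(m_α) = 3.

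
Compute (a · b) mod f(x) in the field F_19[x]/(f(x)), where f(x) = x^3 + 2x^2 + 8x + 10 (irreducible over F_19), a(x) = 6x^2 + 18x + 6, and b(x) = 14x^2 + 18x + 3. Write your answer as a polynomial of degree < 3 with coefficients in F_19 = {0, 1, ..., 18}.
a · b ≡ 16x^2 + 9x + 17 (mod f(x))

Multiply in F_19[x]: a(x)·b(x) = (6x^2 + 18x + 6)·(14x^2 + 18x + 3) = 8x^4 + 18x^3 + 8x^2 + 10x + 18. This has degree ≥ 3, so divide by f(x) over F_19: 8x^4 + 18x^3 + 8x^2 + 10x + 18 = (8x + 2)·(x^3 + 2x^2 + 8x + 10) + (16x^2 + 9x + 17). Hence a·b ≡ 16x^2 + 9x + 17 (mod f). (F_19[x]/(f) is a field with 19^3 = 6859 elements since f is irreducible of degree 3.)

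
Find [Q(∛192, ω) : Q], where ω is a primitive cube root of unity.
[Q(∛192, ω) : Q] = 6

[Q(∛192):Q] = 3 (min poly x^3 - 192, irreducible since 192 is not a perfect cube). [Q(ω):Q] = 2 (min poly x^2 + x + 1). Since Q(∛192) ⊂ R and ω ∉ R, we have ω ∉ Q(∛192), so x^2 + x + 1 remains irreducible over Q(∛192) and [Q(∛192, ω) : Q(∛192)] = 2. By the tower law, [Q(∛192, ω) : Q] = 3 · 2 = 6. (In fact Q(∛192, ω) is the splitting field of x^3 - 192 over Q.)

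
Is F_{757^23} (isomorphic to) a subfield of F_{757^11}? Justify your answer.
No: F_{757^23} is not a subfield of F_{757^11}

F_{p^m} embeds in F_{p^n} iff m | n. Here 23 ∤ 11 (since 11 = 0·23 + 11 with remainder 11 ≠ 0), so F_{757^23} is not a subfield of F_{757^11}. Equivalently: if it were, the tower law would give 23 = [F_{757^23}:F_757] dividing [F_{757^11}:F_757] = 11, contradiction.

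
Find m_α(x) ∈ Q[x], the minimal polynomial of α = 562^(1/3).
m_α(x) = x^3 - 562

α satisfies α^3 = 562, so x^3 - 562 annihilates α. By the rational root test, a rational root p/q (in lowest terms) of x^3 - 562 would satisfy p^3 = 562 q^3, forcing q = 1 and p^3 = 562; but 562 is not a perfect cube, contradiction. A monic cubic over Q with no rational root is irreducible (any nontrivial factorization would include a linear factor). Hence x^3 - 562 is the minimal polynomial of α, and in particular [Q(α):Q] = 3.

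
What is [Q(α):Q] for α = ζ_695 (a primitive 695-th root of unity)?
[Q(α):Q] = 552

The minimal polynomial of ζ_695 over Q is the 695-th cyclotomic polynomial Φ_695(x), which is irreducible over Q and has degree φ(695) = 552. Hence [Q(α):Q] = φ(695) = 552.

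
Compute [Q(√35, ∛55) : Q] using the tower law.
[Q(√35, ∛55) : Q] = 6

Let L = Q(√35, ∛55). Since Q(√35) ⊂ L and [Q(√35):Q] = 2, the tower law gives 2 | [L:Q]. Likewise Q(∛55) ⊂ L with [Q(∛55):Q] = 3 (because 55 is not a perfect cube), so 3 | [L:Q]. As gcd(2,3) = 1, [L:Q] is divisible by 6. Conversely L is generated over Q by √35 and ∛55, so [L:Q] ≤ 2·3 = 6. Therefore [Q(√35, ∛55) : Q] = 6.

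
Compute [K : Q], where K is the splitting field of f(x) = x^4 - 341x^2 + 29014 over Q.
[K : Q] = 4

Solving the quadratic in x^2: x^2 = (341 ± √(341^2 - 4·29014))/2 = (341 ± √225)/2 = (341 ± 15)/2, giving x^2 = 178 or x^2 = 163. So f(x) = (x^2 - 178)(x^2 - 163) and the roots of f are ±√178, ±√163. Hence the splitting field is K = Q(√178, √163). Since 178 and 163 are distinct squarefree integers > 1, their product 29014 is not a perfect square, so √163 ∉ Q(√178). By the tower law [K:Q] = [Q(√178,√163):Q(√178)] · [Q(√178):Q] = 2 · 2 = 4.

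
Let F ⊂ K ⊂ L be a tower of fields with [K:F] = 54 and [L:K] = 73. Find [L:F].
[L:F] = 3942

The tower law says that for any tower of field extensions F ⊂ K ⊂ L with finite degrees, [L:F] = [L:K] · [K:F]. Here this gives [L:F] = 73 · 54 = 3942.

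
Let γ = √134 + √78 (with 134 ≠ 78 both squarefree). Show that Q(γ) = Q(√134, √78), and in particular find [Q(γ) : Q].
[Q(γ) : Q] = 4 (equivalently, Q(γ) = Q(√134, √78))

Obviously Q(γ) ⊆ Q(√134, √78), and [Q(√134, √78):Q] = 4 (since 134, 78 are distinct squarefree integers > 1 with 10452 not a perfect square). To show equality we compute the minimal polynomial of γ. From γ = √134 + √78: γ^2 = 134 + 2√(10452) + 78 = 212 + 2√(10452), so γ^2 - 212 = 2√(10452); squaring, (γ^2 - 212)^2 = 4·10452, i.e. γ^4 - 424γ^2 + 44944 - 41808 = 0, i.e. γ^4 - 424γ^2 + 3136 = 0. So γ is a root of x^4 - 424x^2 + 3136. This polynomial is irreducible over Q: it has no rational root (each ±√134 ± √78 is irrational), and any factorization into two quadratics over Q would force √(10452) ∈ Q (pairing opposite roots) or √134, √78 ∈ Q (other pairings), all impossible. Hence [Q(γ):Q] = 4 = [Q(√134, √78):Q], so Q(γ) = Q(√134, √78).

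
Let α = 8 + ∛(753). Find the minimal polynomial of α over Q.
m_α(x) = x^3 - 24x^2 + 192x - 1265

Set β = α - 8 = ∛(753), so β^3 = 753. Then (α - 8)^3 - 753 = 0, i.e. α is a root of g(x) = (x - 8)^3 - 753 = x^3 - 24x^2 + 192x - 1265. Since g(x) = h(x - 8) where h(x) = x^3 - 753, and h is irreducible over Q (because 753 is not a perfect cube, so h has no rational root, and a monic cubic with no rational root is irreducible), g is also irreducible (irreducibility is preserved under the substitution x → x - 8). Hence m_α(x) = x^3 - 24x^2 + 192x - 1265.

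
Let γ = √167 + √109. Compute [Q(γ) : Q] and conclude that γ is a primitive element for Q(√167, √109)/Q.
[Q(γ) : Q] = 4 (equivalently, Q(γ) = Q(√167, √109))

Obviously Q(γ) ⊆ Q(√167, √109), and [Q(√167, √109):Q] = 4 (since 167, 109 are distinct squarefree integers > 1 with 18203 not a perfect square). To show equality we compute the minimal polynomial of γ. From γ = √167 + √109: γ^2 = 167 + 2√(18203) + 109 = 276 + 2√(18203), so γ^2 - 276 = 2√(18203); squaring, (γ^2 - 276)^2 = 4·18203, i.e. γ^4 - 552γ^2 + 76176 - 72812 = 0, i.e. γ^4 - 552γ^2 + 3364 = 0. So γ is a root of x^4 - 552x^2 + 3364. This polynomial is irreducible over Q: it has no rational root (each ±√167 ± √109 is irrational), and any factorization into two quadratics over Q would force √(18203) ∈ Q (pairing opposite roots) or √167, √109 ∈ Q (other pairings), all impossible. Hence [Q(γ):Q] = 4 = [Q(√167, √109):Q], so Q(γ) = Q(√167, √109).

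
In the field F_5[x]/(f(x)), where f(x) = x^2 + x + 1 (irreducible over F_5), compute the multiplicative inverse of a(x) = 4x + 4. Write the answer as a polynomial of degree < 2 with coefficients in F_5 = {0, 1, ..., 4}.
a(x)^(-1) ≡ x (mod f(x))

Since f is irreducible over F_5, F_5[x]/(f) is a field and a(x) ≠ 0 has an inverse. Apply the extended Euclidean algorithm to f(x) and a(x) in F_5[x]: f(x) = (4x)·a(x) + (1). The last nonzero remainder is the constant 1 = gcd(f, a) in F_5. Back-substituting through the division chain expresses 1 = s(x)·a(x) + t(x)·f(x) with s(x) ≡ x (mod f), so a(x)^(-1) ≡ s(x) = x (mod f). Check: (4x + 4)·(x) = 4x^2 + 4x ≡ 1 (mod x^2 + x + 1).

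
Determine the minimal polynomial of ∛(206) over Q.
m_α(x) = x^3 - 206

α satisfies α^3 = 206, so x^3 - 206 annihilates α. By the rational root test, a rational root p/q (in lowest terms) of x^3 - 206 would satisfy p^3 = 206 q^3, forcing q = 1 and p^3 = 206; but 206 is not a perfect cube, contradiction. A monic cubic over Q with no rational root is irreducible (any nontrivial factorization would include a linear factor). Hence x^3 - 206 is the minimal polynomial of α, and in particular [Q(α):Q] = 3.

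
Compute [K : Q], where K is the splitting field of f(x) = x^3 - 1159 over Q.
[K : Q] = 6

The roots of x^3 - 1159 are ∛1159, ω∛1159, ω^2∛1159 where ω = e^(2πi/3) is a primitive cube root of unity, so K = Q(∛1159, ω). Now [Q(∛1159):Q] = 3 (since 1159 is not a perfect cube, x^3 - 1159 is irreducible) and [Q(ω):Q] = 2. Both 2 and 3 divide [K:Q], and [K:Q] ≤ 3·2 = 6, so [K:Q] = 6. (Equivalently: Q(∛1159) ⊂ R but ω ∉ R, so [K : Q(∛1159)] = 2.)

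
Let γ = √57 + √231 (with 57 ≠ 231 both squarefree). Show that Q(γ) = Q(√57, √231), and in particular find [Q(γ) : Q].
[Q(γ) : Q] = 4 (equivalently, Q(γ) = Q(√57, √231))

Obviously Q(γ) ⊆ Q(√57, √231), and [Q(√57, √231):Q] = 4 (since 57, 231 are distinct squarefree integers > 1 with 13167 not a perfect square). To show equality we compute the minimal polynomial of γ. From γ = √57 + √231: γ^2 = 57 + 2√(13167) + 231 = 288 + 2√(13167), so γ^2 - 288 = 2√(13167); squaring, (γ^2 - 288)^2 = 4·13167, i.e. γ^4 - 576γ^2 + 82944 - 52668 = 0, i.e. γ^4 - 576γ^2 + 30276 = 0. So γ is a root of x^4 - 576x^2 + 30276. This polynomial is irreducible over Q: it has no rational root (each ±√57 ± √231 is irrational), and any factorization into two quadratics over Q would force √(13167) ∈ Q (pairing opposite roots) or √57, √231 ∈ Q (other pairings), all impossible. Hence [Q(γ):Q] = 4 = [Q(√57, √231):Q], so Q(γ) = Q(√57, √231).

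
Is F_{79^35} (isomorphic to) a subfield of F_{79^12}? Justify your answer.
No: F_{79^35} is not a subfield of F_{79^12}

F_{p^m} embeds in F_{p^n} iff m | n. Here 35 ∤ 12 (since 12 = 0·35 + 12 with remainder 12 ≠ 0), so F_{79^35} is not a subfield of F_{79^12}. Equivalently: if it were, the tower law would give 35 = [F_{79^35}:F_79] dividing [F_{79^12}:F_79] = 12, contradiction.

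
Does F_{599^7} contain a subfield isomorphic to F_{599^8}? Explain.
No: F_{599^8} is not a subfield of F_{599^7}

F_{p^m} embeds in F_{p^n} iff m | n. Here 8 ∤ 7 (since 7 = 0·8 + 7 with remainder 7 ≠ 0), so F_{599^8} is not a subfield of F_{599^7}. Equivalently: if it were, the tower law would give 8 = [F_{599^8}:F_599] dividing [F_{599^7}:F_599] = 7, contradiction.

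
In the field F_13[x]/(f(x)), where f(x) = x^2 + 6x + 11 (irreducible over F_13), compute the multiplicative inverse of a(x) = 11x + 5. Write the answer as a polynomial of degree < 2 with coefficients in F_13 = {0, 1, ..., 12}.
a(x)^(-1) ≡ 11x + 9 (mod f(x))

Since f is irreducible over F_13, F_13[x]/(f) is a field and a(x) ≠ 0 has an inverse. Apply the extended Euclidean algorithm to f(x) and a(x) in F_13[x]: f(x) = (6x + 12)·a(x) + (3). The last nonzero remainder is the constant 3 = gcd(f, a) in F_13. Back-substituting through the division chain expresses 3 = s(x)·a(x) + t(x)·f(x) with s(x) ≡ 7x + 1 (mod f), so (7x + 1)·a(x) ≡ 3 (mod f). Multiplying by 3^(-1) ≡ 9 in F_13 gives a(x)^(-1) ≡ 9·(7x + 1) ≡ 11x + 9 (mod f). Check: (11x + 5)·(11x + 9) = 4x^2 + 11x + 6 ≡ 1 (mod x^2 + 6x + 11).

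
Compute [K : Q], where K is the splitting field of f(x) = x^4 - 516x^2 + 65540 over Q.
[K : Q] = 4

Solving the quadratic in x^2: x^2 = (516 ± √(516^2 - 4·65540))/2 = (516 ± √4096)/2 = (516 ± 64)/2, giving x^2 = 226 or x^2 = 290. So f(x) = (x^2 - 226)(x^2 - 290) and the roots of f are ±√226, ±√290. Hence the splitting field is K = Q(√226, √290). Since 226 and 290 are distinct squarefree integers > 1, their product 65540 is not a perfect square, so √290 ∉ Q(√226). By the tower law [K:Q] = [Q(√226,√290):Q(√226)] · [Q(√226):Q] = 2 · 2 = 4.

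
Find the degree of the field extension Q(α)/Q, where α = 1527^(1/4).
[Q(α):Q] = 4

α is a root of x^4 - 1527. By Eisenstein's criterion at the prime p = 3 (which divides the constant term 1527 but p^2 = 9 does not, since 1527 is squarefree), x^4 - 1527 is irreducible over Q. Hence [Q(α):Q] = 4.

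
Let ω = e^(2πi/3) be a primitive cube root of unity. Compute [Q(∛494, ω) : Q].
[Q(∛494, ω) : Q] = 6

[Q(∛494):Q] = 3 (min poly x^3 - 494, irreducible since 494 is not a perfect cube). [Q(ω):Q] = 2 (min poly x^2 + x + 1). Since Q(∛494) ⊂ R and ω ∉ R, we have ω ∉ Q(∛494), so x^2 + x + 1 remains irreducible over Q(∛494) and [Q(∛494, ω) : Q(∛494)] = 2. By the tower law, [Q(∛494, ω) : Q] = 3 · 2 = 6. (In fact Q(∛494, ω) is the splitting field of x^3 - 494 over Q.)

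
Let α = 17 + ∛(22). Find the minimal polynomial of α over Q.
m_α(x) = x^3 - 51x^2 + 867x - 4935

Set β = α - 17 = ∛(22), so β^3 = 22. Then (α - 17)^3 - 22 = 0, i.e. α is a root of g(x) = (x - 17)^3 - 22 = x^3 - 51x^2 + 867x - 4935. Since g(x) = h(x - 17) where h(x) = x^3 - 22, and h is irreducible over Q (because 22 is not a perfect cube, so h has no rational root, and a monic cubic with no rational root is irreducible), g is also irreducible (irreducibility is preserved under the substitution x → x - 17). Hence m_α(x) = x^3 - 51x^2 + 867x - 4935.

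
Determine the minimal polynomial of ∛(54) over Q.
m_α(x) = x^3 - 54

α satisfies α^3 = 54, so x^3 - 54 annihilates α. By the rational root test, a rational root p/q (in lowest terms) of x^3 - 54 would satisfy p^3 = 54 q^3, forcing q = 1 and p^3 = 54; but 54 is not a perfect cube, contradiction. A monic cubic over Q with no rational root is irreducible (any nontrivial factorization would include a linear factor). Hence x^3 - 54 is the minimal polynomial of α, and in particular [Q(α):Q] = 3.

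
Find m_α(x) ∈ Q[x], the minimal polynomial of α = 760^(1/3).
m_α(x) = x^3 - 760

α satisfies α^3 = 760, so x^3 - 760 annihilates α. By the rational root test, a rational root p/q (in lowest terms) of x^3 - 760 would satisfy p^3 = 760 q^3, forcing q = 1 and p^3 = 760; but 760 is not a perfect cube, contradiction. A monic cubic over Q with no rational root is irreducible (any nontrivial factorization would include a linear factor). Hence x^3 - 760 is the minimal polynomial of α, and in particular [Q(α):Q] = 3.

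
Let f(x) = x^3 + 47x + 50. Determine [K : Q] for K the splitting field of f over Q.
[K : Q] = 6

By the rational root test, any rational root of the monic integer polynomial f(x) = x^3 + 47x + 50 must be an integer dividing the constant term 50, i.e. one of ±{1, 2, 5, 10, 25, 50}. Evaluating: f(1) = 98, f(-1) = 2, f(2) = 152, f(-2) = -52, f(5) = 410, f(-5) = -310, f(10) = 1520, f(-10) = -1420, f(25) = 16850, f(-25) = -16750, f(50) = 127400, f(-50) = -127300; none is 0, so f has no rational root and is therefore irreducible over Q (a cubic with no linear factor over a field is irreducible). For an irreducible cubic, the Galois group is A_3 or S_3 according as the discriminant disc(f) = -4a^3 - 27b^2 = -4·(47)^3 - 27·(50)^2 = -482792 is or is not a square in Q. Here disc(f) = -482792 is not a perfect square in Q, so the Galois group of f over Q is not contained in A_3 and must be all of S_3. The splitting field has degree |S_3| = 6 over Q, so [K : Q] = 6.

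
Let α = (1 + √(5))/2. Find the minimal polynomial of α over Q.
m_α(x) = x^2 - x - 1

From 2α - 1 = √(5), squaring gives (2α - 1)^2 = 5, i.e. 4α^2 - 4α + 1 = 5, so α^2 - α + (1 - 5)/4 = 0. Since 5 ≡ 1 (mod 4), (1 - 5)/4 = -1 ∈ Z. The polynomial x^2 - x - 1 has discriminant 1 - 4·(-1) = 5, which is not a perfect square in Q (d = 5 is squarefree and ≠ 1), so x^2 - x - 1 is irreducible over Q. It is the minimal polynomial of α.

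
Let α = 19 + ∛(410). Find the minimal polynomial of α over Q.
m_α(x) = x^3 - 57x^2 + 1083x - 7269

Set β = α - 19 = ∛(410), so β^3 = 410. Then (α - 19)^3 - 410 = 0, i.e. α is a root of g(x) = (x - 19)^3 - 410 = x^3 - 57x^2 + 1083x - 7269. Since g(x) = h(x - 19) where h(x) = x^3 - 410, and h is irreducible over Q (because 410 is not a perfect cube, so h has no rational root, and a monic cubic with no rational root is irreducible), g is also irreducible (irreducibility is preserved under the substitution x → x - 19). Hence m_α(x) = x^3 - 57x^2 + 1083x - 7269.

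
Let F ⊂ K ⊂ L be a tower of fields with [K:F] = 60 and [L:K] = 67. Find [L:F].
[L:F] = 4020

The tower law says that for any tower of field extensions F ⊂ K ⊂ L with finite degrees, [L:F] = [L:K] · [K:F]. Here this gives [L:F] = 67 · 60 = 4020.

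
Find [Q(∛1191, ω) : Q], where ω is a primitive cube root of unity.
[Q(∛1191, ω) : Q] = 6

[Q(∛1191):Q] = 3 (min poly x^3 - 1191, irreducible since 1191 is not a perfect cube). [Q(ω):Q] = 2 (min poly x^2 + x + 1). Since Q(∛1191) ⊂ R and ω ∉ R, we have ω ∉ Q(∛1191), so x^2 + x + 1 remains irreducible over Q(∛1191) and [Q(∛1191, ω) : Q(∛1191)] = 2. By the tower law, [Q(∛1191, ω) : Q] = 3 · 2 = 6. (In fact Q(∛1191, ω) is the splitting field of x^3 - 1191 over Q.)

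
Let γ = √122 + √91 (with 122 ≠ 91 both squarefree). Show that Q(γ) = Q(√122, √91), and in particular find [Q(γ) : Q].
[Q(γ) : Q] = 4 (equivalently, Q(γ) = Q(√122, √91))

Obviously Q(γ) ⊆ Q(√122, √91), and [Q(√122, √91):Q] = 4 (since 122, 91 are distinct squarefree integers > 1 with 11102 not a perfect square). To show equality we compute the minimal polynomial of γ. From γ = √122 + √91: γ^2 = 122 + 2√(11102) + 91 = 213 + 2√(11102), so γ^2 - 213 = 2√(11102); squaring, (γ^2 - 213)^2 = 4·11102, i.e. γ^4 - 426γ^2 + 45369 - 44408 = 0, i.e. γ^4 - 426γ^2 + 961 = 0. So γ is a root of x^4 - 426x^2 + 961. This polynomial is irreducible over Q: it has no rational root (each ±√122 ± √91 is irrational), and any factorization into two quadratics over Q would force √(11102) ∈ Q (pairing opposite roots) or √122, √91 ∈ Q (other pairings), all impossible. Hence [Q(γ):Q] = 4 = [Q(√122, √91):Q], so Q(γ) = Q(√122, √91).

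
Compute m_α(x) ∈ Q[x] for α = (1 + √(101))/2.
m_α(x) = x^2 - x - 25

From 2α - 1 = √(101), squaring gives (2α - 1)^2 = 101, i.e. 4α^2 - 4α + 1 = 101, so α^2 - α + (1 - 101)/4 = 0. Since 101 ≡ 1 (mod 4), (1 - 101)/4 = -25 ∈ Z. The polynomial x^2 - x - 25 has discriminant 1 - 4·(-25) = 101, which is not a perfect square in Q (d = 101 is squarefree and ≠ 1), so x^2 - x - 25 is irreducible over Q. It is the minimal polynomial of α.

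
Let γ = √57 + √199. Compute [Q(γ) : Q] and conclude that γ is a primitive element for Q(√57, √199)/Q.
[Q(γ) : Q] = 4 (equivalently, Q(γ) = Q(√57, √199))

Obviously Q(γ) ⊆ Q(√57, √199), and [Q(√57, √199):Q] = 4 (since 57, 199 are distinct squarefree integers > 1 with 11343 not a perfect square). To show equality we compute the minimal polynomial of γ. From γ = √57 + √199: γ^2 = 57 + 2√(11343) + 199 = 256 + 2√(11343), so γ^2 - 256 = 2√(11343); squaring, (γ^2 - 256)^2 = 4·11343, i.e. γ^4 - 512γ^2 + 65536 - 45372 = 0, i.e. γ^4 - 512γ^2 + 20164 = 0. So γ is a root of x^4 - 512x^2 + 20164. This polynomial is irreducible over Q: it has no rational root (each ±√57 ± √199 is irrational), and any factorization into two quadratics over Q would force √(11343) ∈ Q (pairing opposite roots) or √57, √199 ∈ Q (other pairings), all impossible. Hence [Q(γ):Q] = 4 = [Q(√57, √199):Q], so Q(γ) = Q(√57, √199).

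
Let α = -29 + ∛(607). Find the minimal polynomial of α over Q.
m_α(x) = x^3 + 87x^2 + 2523x + 23782

Set β = α + 29 = ∛(607), so β^3 = 607. Then (α + 29)^3 - 607 = 0, i.e. α is a root of g(x) = (x + 29)^3 - 607 = x^3 + 87x^2 + 2523x + 23782. Since g(x) = h(x + 29) where h(x) = x^3 - 607, and h is irreducible over Q (because 607 is not a perfect cube, so h has no rational root, and a monic cubic with no rational root is irreducible), g is also irreducible (irreducibility is preserved under the substitution x → x + 29). Hence m_α(x) = x^3 + 87x^2 + 2523x + 23782.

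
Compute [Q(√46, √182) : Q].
[Q(√46, √182) : Q] = 4

[Q(√46):Q] = 2 (min poly x^2 - 46, irreducible since 46 is squarefree > 1). For the top step, suppose √182 ∈ Q(√46), say √182 = c + d√46 with c, d ∈ Q. Squaring: 182 = c^2 + 46d^2 + 2cd√46. Since √46 ∉ Q this forces 2cd = 0. If d = 0 then √182 = c ∈ Q, contradicting 182 squarefree > 1. If c = 0 then 182 = 46d^2, so 46·182 = (46d)^2 is a perfect square in Q — but 46·182 = 8372 is not a perfect square (since 46 and 182 are distinct squarefree integers). Contradiction. Hence √182 ∉ Q(√46), so x^2 - 182 stays irreducible over Q(√46) and [Q(√46, √182) : Q(√46)] = 2. By the tower law, [Q(√46, √182) : Q] = 2 · 2 = 4.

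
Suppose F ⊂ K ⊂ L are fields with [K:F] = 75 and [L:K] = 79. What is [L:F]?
[L:F] = 5925

The tower law says that for any tower of field extensions F ⊂ K ⊂ L with finite degrees, [L:F] = [L:K] · [K:F]. Here this gives [L:F] = 79 · 75 = 5925.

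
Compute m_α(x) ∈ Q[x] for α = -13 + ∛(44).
m_α(x) = x^3 + 39x^2 + 507x + 2153

Set β = α + 13 = ∛(44), so β^3 = 44. Then (α + 13)^3 - 44 = 0, i.e. α is a root of g(x) = (x + 13)^3 - 44 = x^3 + 39x^2 + 507x + 2153. Since g(x) = h(x + 13) where h(x) = x^3 - 44, and h is irreducible over Q (because 44 is not a perfect cube, so h has no rational root, and a monic cubic with no rational root is irreducible), g is also irreducible (irreducibility is preserved under the substitution x → x + 13). Hence m_α(x) = x^3 + 39x^2 + 507x + 2153.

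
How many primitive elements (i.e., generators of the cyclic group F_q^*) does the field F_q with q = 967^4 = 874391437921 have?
There are φ(874391437920) = 160401162240 primitive elements

F_q^* is cyclic of order q - 1 = 874391437920. A cyclic group of order m has exactly φ(m) generators. Here m = 874391437920 = 2^5 · 3 · 5 · 7 · 11^2 · 13 · 23 · 7193, so the number of primitive elements is φ(874391437920) = 160401162240.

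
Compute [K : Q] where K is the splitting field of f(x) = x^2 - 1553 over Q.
[K : Q] = 2

f(x) = x^2 - 1553 factors as (x - √1553)(x + √1553). The splitting field is K = Q(√1553). Since 1553 is squarefree and > 1, it is not a perfect square, so x^2 - 1553 is irreducible over Q and [Q(√1553) : Q] = 2. Hence [K : Q] = 2.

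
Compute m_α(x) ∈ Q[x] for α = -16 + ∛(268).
m_α(x) = x^3 + 48x^2 + 768x + 3828

Set β = α + 16 = ∛(268), so β^3 = 268. Then (α + 16)^3 - 268 = 0, i.e. α is a root of g(x) = (x + 16)^3 - 268 = x^3 + 48x^2 + 768x + 3828. Since g(x) = h(x + 16) where h(x) = x^3 - 268, and h is irreducible over Q (because 268 is not a perfect cube, so h has no rational root, and a monic cubic with no rational root is irreducible), g is also irreducible (irreducibility is preserved under the substitution x → x + 16). Hence m_α(x) = x^3 + 48x^2 + 768x + 3828.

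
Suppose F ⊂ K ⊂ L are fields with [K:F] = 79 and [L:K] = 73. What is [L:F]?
[L:F] = 5767

The tower law says that for any tower of field extensions F ⊂ K ⊂ L with finite degrees, [L:F] = [L:K] · [K:F]. Here this gives [L:F] = 73 · 79 = 5767.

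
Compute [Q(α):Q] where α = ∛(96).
[Q(α):Q] = 3

The minimal polynomial of α is x^3 - 96, irreducible over Q since 96 is not a perfect cube (so x^3 - 96 has no rational root). Hence [Q(α):Q] = deg(m_α) = 3.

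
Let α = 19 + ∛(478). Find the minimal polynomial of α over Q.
m_α(x) = x^3 - 57x^2 + 1083x - 7337

Set β = α - 19 = ∛(478), so β^3 = 478. Then (α - 19)^3 - 478 = 0, i.e. α is a root of g(x) = (x - 19)^3 - 478 = x^3 - 57x^2 + 1083x - 7337. Since g(x) = h(x - 19) where h(x) = x^3 - 478, and h is irreducible over Q (because 478 is not a perfect cube, so h has no rational root, and a monic cubic with no rational root is irreducible), g is also irreducible (irreducibility is preserved under the substitution x → x - 19). Hence m_α(x) = x^3 - 57x^2 + 1083x - 7337.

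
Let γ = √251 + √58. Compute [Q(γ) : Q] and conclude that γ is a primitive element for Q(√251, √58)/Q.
[Q(γ) : Q] = 4 (equivalently, Q(γ) = Q(√251, √58))

Obviously Q(γ) ⊆ Q(√251, √58), and [Q(√251, √58):Q] = 4 (since 251, 58 are distinct squarefree integers > 1 with 14558 not a perfect square). To show equality we compute the minimal polynomial of γ. From γ = √251 + √58: γ^2 = 251 + 2√(14558) + 58 = 309 + 2√(14558), so γ^2 - 309 = 2√(14558); squaring, (γ^2 - 309)^2 = 4·14558, i.e. γ^4 - 618γ^2 + 95481 - 58232 = 0, i.e. γ^4 - 618γ^2 + 37249 = 0. So γ is a root of x^4 - 618x^2 + 37249. This polynomial is irreducible over Q: it has no rational root (each ±√251 ± √58 is irrational), and any factorization into two quadratics over Q would force √(14558) ∈ Q (pairing opposite roots) or √251, √58 ∈ Q (other pairings), all impossible. Hence [Q(γ):Q] = 4 = [Q(√251, √58):Q], so Q(γ) = Q(√251, √58).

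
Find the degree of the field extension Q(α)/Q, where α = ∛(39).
[Q(α):Q] = 3

The minimal polynomial of α is x^3 - 39, irreducible over Q since 39 is not a perfect cube (so x^3 - 39 has no rational root). Hence [Q(α):Q] = deg(m_α) = 3.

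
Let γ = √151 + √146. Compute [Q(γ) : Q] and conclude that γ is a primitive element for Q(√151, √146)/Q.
[Q(γ) : Q] = 4 (equivalently, Q(γ) = Q(√151, √146))

Obviously Q(γ) ⊆ Q(√151, √146), and [Q(√151, √146):Q] = 4 (since 151, 146 are distinct squarefree integers > 1 with 22046 not a perfect square). To show equality we compute the minimal polynomial of γ. From γ = √151 + √146: γ^2 = 151 + 2√(22046) + 146 = 297 + 2√(22046), so γ^2 - 297 = 2√(22046); squaring, (γ^2 - 297)^2 = 4·22046, i.e. γ^4 - 594γ^2 + 88209 - 88184 = 0, i.e. γ^4 - 594γ^2 + 25 = 0. So γ is a root of x^4 - 594x^2 + 25. This polynomial is irreducible over Q: it has no rational root (each ±√151 ± √146 is irrational), and any factorization into two quadratics over Q would force √(22046) ∈ Q (pairing opposite roots) or √151, √146 ∈ Q (other pairings), all impossible. Hence [Q(γ):Q] = 4 = [Q(√151, √146):Q], so Q(γ) = Q(√151, √146).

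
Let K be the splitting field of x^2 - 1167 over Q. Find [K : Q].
[K : Q] = 2

f(x) = x^2 - 1167 factors as (x - √1167)(x + √1167). The splitting field is K = Q(√1167). Since 1167 is squarefree and > 1, it is not a perfect square, so x^2 - 1167 is irreducible over Q and [Q(√1167) : Q] = 2. Hence [K : Q] = 2.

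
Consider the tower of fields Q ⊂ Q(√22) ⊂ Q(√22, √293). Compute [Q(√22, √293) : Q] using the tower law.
[Q(√22, √293) : Q] = 4

[Q(√22):Q] = 2 (min poly x^2 - 22, irreducible since 22 is squarefree > 1). For the top step, suppose √293 ∈ Q(√22), say √293 = c + d√22 with c, d ∈ Q. Squaring: 293 = c^2 + 22d^2 + 2cd√22. Since √22 ∉ Q this forces 2cd = 0. If d = 0 then √293 = c ∈ Q, contradicting 293 squarefree > 1. If c = 0 then 293 = 22d^2, so 22·293 = (22d)^2 is a perfect square in Q — but 22·293 = 6446 is not a perfect square (since 22 and 293 are distinct squarefree integers). Contradiction. Hence √293 ∉ Q(√22), so x^2 - 293 stays irreducible over Q(√22) and [Q(√22, √293) : Q(√22)] = 2. By the tower law, [Q(√22, √293) : Q] = 2 · 2 = 4.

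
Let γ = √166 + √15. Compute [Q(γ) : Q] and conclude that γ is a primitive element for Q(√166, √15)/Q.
[Q(γ) : Q] = 4 (equivalently, Q(γ) = Q(√166, √15))

Obviously Q(γ) ⊆ Q(√166, √15), and [Q(√166, √15):Q] = 4 (since 166, 15 are distinct squarefree integers > 1 with 2490 not a perfect square). To show equality we compute the minimal polynomial of γ. From γ = √166 + √15: γ^2 = 166 + 2√(2490) + 15 = 181 + 2√(2490), so γ^2 - 181 = 2√(2490); squaring, (γ^2 - 181)^2 = 4·2490, i.e. γ^4 - 362γ^2 + 32761 - 9960 = 0, i.e. γ^4 - 362γ^2 + 22801 = 0. So γ is a root of x^4 - 362x^2 + 22801. This polynomial is irreducible over Q: it has no rational root (each ±√166 ± √15 is irrational), and any factorization into two quadratics over Q would force √(2490) ∈ Q (pairing opposite roots) or √166, √15 ∈ Q (other pairings), all impossible. Hence [Q(γ):Q] = 4 = [Q(√166, √15):Q], so Q(γ) = Q(√166, √15).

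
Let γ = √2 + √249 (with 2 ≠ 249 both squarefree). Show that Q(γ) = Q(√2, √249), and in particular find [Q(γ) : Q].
[Q(γ) : Q] = 4 (equivalently, Q(γ) = Q(√2, √249))

Obviously Q(γ) ⊆ Q(√2, √249), and [Q(√2, √249):Q] = 4 (since 2, 249 are distinct squarefree integers > 1 with 498 not a perfect square). To show equality we compute the minimal polynomial of γ. From γ = √2 + √249: γ^2 = 2 + 2√(498) + 249 = 251 + 2√(498), so γ^2 - 251 = 2√(498); squaring, (γ^2 - 251)^2 = 4·498, i.e. γ^4 - 502γ^2 + 63001 - 1992 = 0, i.e. γ^4 - 502γ^2 + 61009 = 0. So γ is a root of x^4 - 502x^2 + 61009. This polynomial is irreducible over Q: it has no rational root (each ±√2 ± √249 is irrational), and any factorization into two quadratics over Q would force √(498) ∈ Q (pairing opposite roots) or √2, √249 ∈ Q (other pairings), all impossible. Hence [Q(γ):Q] = 4 = [Q(√2, √249):Q], so Q(γ) = Q(√2, √249).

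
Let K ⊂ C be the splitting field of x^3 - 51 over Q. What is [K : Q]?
[K : Q] = 6

The roots of x^3 - 51 are ∛51, ω∛51, ω^2∛51 where ω = e^(2πi/3) is a primitive cube root of unity, so K = Q(∛51, ω). Now [Q(∛51):Q] = 3 (since 51 is not a perfect cube, x^3 - 51 is irreducible) and [Q(ω):Q] = 2. Both 2 and 3 divide [K:Q], and [K:Q] ≤ 3·2 = 6, so [K:Q] = 6. (Equivalently: Q(∛51) ⊂ R but ω ∉ R, so [K : Q(∛51)] = 2.)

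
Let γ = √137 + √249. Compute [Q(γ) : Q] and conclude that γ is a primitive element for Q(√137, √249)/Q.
[Q(γ) : Q] = 4 (equivalently, Q(γ) = Q(√137, √249))

Obviously Q(γ) ⊆ Q(√137, √249), and [Q(√137, √249):Q] = 4 (since 137, 249 are distinct squarefree integers > 1 with 34113 not a perfect square). To show equality we compute the minimal polynomial of γ. From γ = √137 + √249: γ^2 = 137 + 2√(34113) + 249 = 386 + 2√(34113), so γ^2 - 386 = 2√(34113); squaring, (γ^2 - 386)^2 = 4·34113, i.e. γ^4 - 772γ^2 + 148996 - 136452 = 0, i.e. γ^4 - 772γ^2 + 12544 = 0. So γ is a root of x^4 - 772x^2 + 12544. This polynomial is irreducible over Q: it has no rational root (each ±√137 ± √249 is irrational), and any factorization into two quadratics over Q would force √(34113) ∈ Q (pairing opposite roots) or √137, √249 ∈ Q (other pairings), all impossible. Hence [Q(γ):Q] = 4 = [Q(√137, √249):Q], so Q(γ) = Q(√137, √249).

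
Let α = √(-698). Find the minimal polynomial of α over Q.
m_α(x) = x^2 + 698

α satisfies α^2 + 698 = 0, so x^2 + 698 annihilates α. Since d = -698 is squarefree and ≠ 1, it is not a perfect square in Q, so x^2 + 698 has no rational root and is therefore irreducible over Q (a degree-2 polynomial over a field is irreducible iff it has no root). Hence m_α(x) = x^2 + 698.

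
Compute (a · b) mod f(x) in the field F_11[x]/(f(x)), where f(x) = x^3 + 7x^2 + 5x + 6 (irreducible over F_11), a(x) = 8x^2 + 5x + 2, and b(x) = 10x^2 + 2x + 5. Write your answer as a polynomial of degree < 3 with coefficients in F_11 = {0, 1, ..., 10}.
a · b ≡ 4x^2 + 6x + 4 (mod f(x))

Multiply in F_11[x]: a(x)·b(x) = (8x^2 + 5x + 2)·(10x^2 + 2x + 5) = 3x^4 + 4x^2 + 7x + 10. This has degree ≥ 3, so divide by f(x) over F_11: 3x^4 + 4x^2 + 7x + 10 = (3x + 1)·(x^3 + 7x^2 + 5x + 6) + (4x^2 + 6x + 4). Hence a·b ≡ 4x^2 + 6x + 4 (mod f). (F_11[x]/(f) is a field with 11^3 = 1331 elements since f is irreducible of degree 3.)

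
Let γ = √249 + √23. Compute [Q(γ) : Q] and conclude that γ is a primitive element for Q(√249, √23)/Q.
[Q(γ) : Q] = 4 (equivalently, Q(γ) = Q(√249, √23))

Obviously Q(γ) ⊆ Q(√249, √23), and [Q(√249, √23):Q] = 4 (since 249, 23 are distinct squarefree integers > 1 with 5727 not a perfect square). To show equality we compute the minimal polynomial of γ. From γ = √249 + √23: γ^2 = 249 + 2√(5727) + 23 = 272 + 2√(5727), so γ^2 - 272 = 2√(5727); squaring, (γ^2 - 272)^2 = 4·5727, i.e. γ^4 - 544γ^2 + 73984 - 22908 = 0, i.e. γ^4 - 544γ^2 + 51076 = 0. So γ is a root of x^4 - 544x^2 + 51076. This polynomial is irreducible over Q: it has no rational root (each ±√249 ± √23 is irrational), and any factorization into two quadratics over Q would force √(5727) ∈ Q (pairing opposite roots) or √249, √23 ∈ Q (other pairings), all impossible. Hence [Q(γ):Q] = 4 = [Q(√249, √23):Q], so Q(γ) = Q(√249, √23).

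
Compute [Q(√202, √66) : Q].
[Q(√202, √66) : Q] = 4

[Q(√202):Q] = 2 (min poly x^2 - 202, irreducible since 202 is squarefree > 1). For the top step, suppose √66 ∈ Q(√202), say √66 = c + d√202 with c, d ∈ Q. Squaring: 66 = c^2 + 202d^2 + 2cd√202. Since √202 ∉ Q this forces 2cd = 0. If d = 0 then √66 = c ∈ Q, contradicting 66 squarefree > 1. If c = 0 then 66 = 202d^2, so 202·66 = (202d)^2 is a perfect square in Q — but 202·66 = 13332 is not a perfect square (since 202 and 66 are distinct squarefree integers). Contradiction. Hence √66 ∉ Q(√202), so x^2 - 66 stays irreducible over Q(√202) and [Q(√202, √66) : Q(√202)] = 2. By the tower law, [Q(√202, √66) : Q] = 2 · 2 = 4.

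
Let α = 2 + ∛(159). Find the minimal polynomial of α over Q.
m_α(x) = x^3 - 6x^2 + 12x - 167

Set β = α - 2 = ∛(159), so β^3 = 159. Then (α - 2)^3 - 159 = 0, i.e. α is a root of g(x) = (x - 2)^3 - 159 = x^3 - 6x^2 + 12x - 167. Since g(x) = h(x - 2) where h(x) = x^3 - 159, and h is irreducible over Q (because 159 is not a perfect cube, so h has no rational root, and a monic cubic with no rational root is irreducible), g is also irreducible (irreducibility is preserved under the substitution x → x - 2). Hence m_α(x) = x^3 - 6x^2 + 12x - 167.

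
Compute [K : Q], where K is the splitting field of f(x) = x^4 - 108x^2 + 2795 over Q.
[K : Q] = 4

Solving the quadratic in x^2: x^2 = (108 ± √(108^2 - 4·2795))/2 = (108 ± √484)/2 = (108 ± 22)/2, giving x^2 = 43 or x^2 = 65. So f(x) = (x^2 - 43)(x^2 - 65) and the roots of f are ±√43, ±√65. Hence the splitting field is K = Q(√43, √65). Since 43 and 65 are distinct squarefree integers > 1, their product 2795 is not a perfect square, so √65 ∉ Q(√43). By the tower law [K:Q] = [Q(√43,√65):Q(√43)] · [Q(√43):Q] = 2 · 2 = 4.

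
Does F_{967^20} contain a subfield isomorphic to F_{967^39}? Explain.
No: F_{967^39} is not a subfield of F_{967^20}

F_{p^m} embeds in F_{p^n} iff m | n. Here 39 ∤ 20 (since 20 = 0·39 + 20 with remainder 20 ≠ 0), so F_{967^39} is not a subfield of F_{967^20}. Equivalently: if it were, the tower law would give 39 = [F_{967^39}:F_967] dividing [F_{967^20}:F_967] = 20, contradiction.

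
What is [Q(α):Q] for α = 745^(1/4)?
[Q(α):Q] = 4

α is a root of x^4 - 745. By Eisenstein's criterion at the prime p = 5 (which divides the constant term 745 but p^2 = 25 does not, since 745 is squarefree), x^4 - 745 is irreducible over Q. Hence [Q(α):Q] = 4.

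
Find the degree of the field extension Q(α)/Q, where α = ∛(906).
[Q(α):Q] = 3

The minimal polynomial of α is x^3 - 906, irreducible over Q since 906 is not a perfect cube (so x^3 - 906 has no rational root). Hence [Q(α):Q] = deg(m_α) = 3.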